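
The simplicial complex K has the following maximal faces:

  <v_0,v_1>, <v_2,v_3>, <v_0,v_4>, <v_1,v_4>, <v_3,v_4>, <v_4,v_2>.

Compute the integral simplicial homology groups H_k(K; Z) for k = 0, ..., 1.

H_0 ≅ Z,  H_1 ≅ Z^2.

Take the total order v_0 < v_1 < v_2 < v_3 < v_4 on the vertex set. Then K (dimension 1) consists of the simplices:

  0-simplices (5): [v_0], [v_1], [v_2], [v_3], [v_4]
  1-simplices (6): [v_0,v_1], [v_0,v_4], [v_1,v_4], [v_2,v_3], [v_2,v_4], [v_3,v_4]

giving chain groups C_0 ≅ Z^5, C_1 ≅ Z^6.

∂_1: C_1 → C_0 is given by ∂[p,q] = [q] − [p].
The 5×6 boundary matrix has rank 4 and Smith normal form diag(1,1,1,1).

Reading off H_k = ker ∂_k / im ∂_{k+1}:

  H_0: rank C_0 − rank ∂_1 = 5 − 4 = 1, and the invariant factors of ∂_1 are all 1, so H_0 ≅ Z.
  H_1: rank ker ∂_1 − rank ∂_2 = (6 − 4) − 0 = 2, and there is no ∂_2, so H_1 ≅ Z^2.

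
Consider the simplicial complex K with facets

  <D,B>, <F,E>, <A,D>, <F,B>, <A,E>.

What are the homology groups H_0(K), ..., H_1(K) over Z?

K has 5 vertices, 5 edges.
rank ∂_0 = 0, rank ∂_1 = 4 ⇒ b_0 = 5 − 0 − 4 = 1; all invariant factors of ∂_1 are 1 so no torsion. So H_0 = Z.
rank ∂_1 = 4, rank ∂_2 = 0 ⇒ b_1 = 5 − 4 − 0 = 1. So H_1 = Z.

H_0 = Z,  H_1 = Z.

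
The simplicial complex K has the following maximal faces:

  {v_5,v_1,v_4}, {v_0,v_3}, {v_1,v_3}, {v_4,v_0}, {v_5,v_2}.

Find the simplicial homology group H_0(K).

H_0 ≅ Z.

Fix the vertex order v_0 < v_1 < v_2 < v_3 < v_4 < v_5 and write every simplex with vertices in increasing order. Then dim K = 2 and the simplices of K are:

  0-simplices (6): [v_0], [v_1], [v_2], [v_3], [v_4], [v_5]
  1-simplices (7): [v_0,v_3], [v_0,v_4], [v_1,v_3], [v_1,v_4], [v_1,v_5], [v_2,v_5], [v_4,v_5]
  2-simplices (1): [v_1,v_4,v_5]

giving chain groups C_0 ≅ Z^6, C_1 ≅ Z^7, C_2 ≅ Z^1.

Boundary ∂_1: C_1 → C_0 is given by ∂[p,q] = [q] − [p].
The 6×7 boundary matrix has rank 5 and Smith normal form diag(1,1,1,1,1).

∂_2: C_2 → C_1 acts by ∂[p,q,r] = [q,r] − [p,r] + [p,q]. For instance
  ∂[v_1,v_4,v_5] = [v_4,v_5] − [v_1,v_5] + [v_1,v_4].
This gives a 7×1 integer matrix of rank 1; reducing to Smith normal form yields diagonal entries (1).

From H_k ≅ ker(∂_k) / im(∂_{k+1}) we obtain:

  H_0: rank C_0 − rank ∂_1 = 6 − 5 = 1, and the invariant factors of ∂_1 are all 1, so H_0 = Z.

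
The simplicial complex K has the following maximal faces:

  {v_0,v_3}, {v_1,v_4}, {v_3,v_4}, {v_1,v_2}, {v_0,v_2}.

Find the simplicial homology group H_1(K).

Order the vertices as v_0 < v_1 < v_2 < v_3 < v_4. Listing each simplex with vertices in this order, K has dimension 1 with simplices:

  0-simplices (5): [v_0], [v_1], [v_2], [v_3], [v_4]
  1-simplices (5): [v_0,v_2], [v_0,v_3], [v_1,v_2], [v_1,v_4], [v_3,v_4]

Hence C_0 ≅ Z^5, C_1 ≅ Z^5.

∂_1: C_1 → C_0 is given by ∂[p,q] = [q] − [p]. For instance
  ∂[v_1,v_4] = [v_4] − [v_1].
As a 5×5 matrix over Z this has rank 4, with invariant factors (1,1,1,1).

Computing H_k = (kernel of ∂_k) / (image of ∂_{k+1}):

  H_1: rank ker ∂_1 − rank ∂_2 = (5 − 4) − 0 = 1, and there is no ∂_2, so H_1 ≅ Z.

H_1 = Z.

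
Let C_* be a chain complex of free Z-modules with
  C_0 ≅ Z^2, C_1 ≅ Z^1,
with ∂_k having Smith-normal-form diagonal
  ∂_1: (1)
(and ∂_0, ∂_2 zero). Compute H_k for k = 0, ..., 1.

H_0 ≅ Z,  H_1 = 0.

H_0: b_0 = 2 − 0 − 1 = 1; torsion from ∂_1 factors > 1: none. So H_0 ≅ Z.
H_1: b_1 = 1 − 1 − 0 = 0; torsion from ∂_2 factors > 1: none. So H_1 ≅ 0.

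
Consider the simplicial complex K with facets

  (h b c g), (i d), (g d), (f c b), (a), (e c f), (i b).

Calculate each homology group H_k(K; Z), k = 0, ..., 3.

H_0 ≅ Z^2,  H_1 ≅ Z,  H_2 = 0,  H_3 = 0.

K has 9 vertices, 13 edges, 6 triangles, 1 3-simplex.
rank ∂_0 = 0, rank ∂_1 = 7 ⇒ b_0 = 9 − 0 − 7 = 2; all invariant factors of ∂_1 are 1 so no torsion. So H_0 ≅ Z^2.
rank ∂_1 = 7, rank ∂_2 = 5 ⇒ b_1 = 13 − 7 − 5 = 1; all invariant factors of ∂_2 are 1 so no torsion. So H_1 ≅ Z.
rank ∂_2 = 5, rank ∂_3 = 1 ⇒ b_2 = 6 − 5 − 1 = 0; all invariant factors of ∂_3 are 1 so no torsion. So H_2 ≅ 0.
rank ∂_3 = 1, rank ∂_4 = 0 ⇒ b_3 = 1 − 1 − 0 = 0. So H_3 ≅ 0.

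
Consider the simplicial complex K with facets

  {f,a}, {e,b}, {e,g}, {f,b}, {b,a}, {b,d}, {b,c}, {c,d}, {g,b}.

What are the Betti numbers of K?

b_0 = 1, b_1 = 3.

We work with the vertex ordering a < b < c < d < e < f < g. The simplices of K, each written with vertices in increasing order, are:

  0-simplices (7): a, b, c, d, e, f, g
  1-simplices (9): ab, af, bc, bd, be, bf, bg, cd, eg

so the chain groups are C_0 ≅ Z^7, C_1 ≅ Z^9.

The boundary map ∂_1: C_1 → C_0 sends each edge [p,q] (with p < q) to q − p.
The 7×9 boundary matrix has rank 6 and Smith normal form diag(1,1,1,1,1,1).

Now H_k = ker ∂_k / im ∂_{k+1}, so:

  H_0: rank C_0 − rank ∂_1 = 7 − 6 = 1, and the invariant factors of ∂_1 are all 1, so H_0 = Z.
  H_1: rank ker ∂_1 − rank ∂_2 = (9 − 6) − 0 = 3, and there is no ∂_2, so H_1 = Z^3.

As a check, the Euler characteristic is 7 − 9 = -2, which agrees with 1 − 3 = -2.

Hence the Betti numbers are b_0 = 1, b_1 = 3.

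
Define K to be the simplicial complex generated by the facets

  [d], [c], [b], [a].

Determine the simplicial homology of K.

H_0 ≅ Z^4.

Take the total order a < b < c < d on the vertex set. Then K (dimension 0) consists of the simplices:

  0-simplices (4): a, b, c, d

giving chain groups C_0 ≅ Z^4.

Reading off H_k = ker ∂_k / im ∂_{k+1}:

  H_0: rank C_0 − rank ∂_1 = 4 − 0 = 4, and there is no ∂_1, so H_0 = Z^4.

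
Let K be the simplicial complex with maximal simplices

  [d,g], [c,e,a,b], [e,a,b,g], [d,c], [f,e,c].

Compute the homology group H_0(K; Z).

H_0 = Z.

We work with the vertex ordering a < b < c < d < e < f < g. The simplices of K, each written with vertices in increasing order, are:

  0-simplices (7): a, b, c, d, e, f, g
  1-simplices (13): ab, ac, ae, ag, bc, be, bg, cd, ce, cf, dg, ef, eg
  2-simplices (8): abc, abe, abg, ace, aeg, bce, beg, cef
  3-simplices (2): abce, abeg

Hence C_0 ≅ Z^7, C_1 ≅ Z^13, C_2 ≅ Z^8, C_3 ≅ Z^2.

∂_1: C_1 → C_0 is given by ∂[p,q] = [q] − [p].
This gives a 7×13 integer matrix of rank 6; reducing to Smith normal form yields diagonal entries (1,1,1,1,1,1).

Boundary ∂_2: C_2 → C_1 acts by ∂[p,q,r] = [q,r] − [p,r] + [p,q]. For instance
  ∂abc = bc − ac + ab,
  ∂abg = bg − ag + ab.
The resulting 13×8 matrix has rank 6, and its Smith normal form has invariant factors (1,1,1,1,1,1).

∂_3: C_3 → C_2 sends each 3-simplex σ to the alternating sum Σ_i (−1)^i (σ with its i-th vertex removed). For instance
  ∂abeg = beg − aeg + abg − abe,
  ∂abce = bce − ace + abe − abc.
As a 8×2 matrix over Z this has rank 2, with invariant factors (1,1).

Now H_k = ker ∂_k / im ∂_{k+1}, so:

  H_0: rank C_0 − rank ∂_1 = 7 − 6 = 1, and the invariant factors of ∂_1 are all 1, so H_0 = Z.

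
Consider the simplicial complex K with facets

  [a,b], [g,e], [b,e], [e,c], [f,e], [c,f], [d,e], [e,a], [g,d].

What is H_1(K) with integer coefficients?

Fix the vertex order a < b < c < d < e < f < g and write every simplex with vertices in increasing order. Then dim K = 1 and the simplices of K are:

  0-simplices (7): a, b, c, d, e, f, g
  1-simplices (9): ab, ae, be, ce, cf, de, dg, ef, eg

Hence C_0 ≅ Z^7, C_1 ≅ Z^9.

The boundary map ∂_1: C_1 → C_0 maps an edge to its endpoints' difference, ∂[p,q] = q − p.
As a 7×9 matrix over Z this has rank 6, with invariant factors (1,1,1,1,1,1).

Now H_k = ker ∂_k / im ∂_{k+1}, so:

  H_1: rank ker ∂_1 − rank ∂_2 = (9 − 6) − 0 = 3, and there is no ∂_2, so H_1 ≅ Z^3.

H_1 ≅ Z^3.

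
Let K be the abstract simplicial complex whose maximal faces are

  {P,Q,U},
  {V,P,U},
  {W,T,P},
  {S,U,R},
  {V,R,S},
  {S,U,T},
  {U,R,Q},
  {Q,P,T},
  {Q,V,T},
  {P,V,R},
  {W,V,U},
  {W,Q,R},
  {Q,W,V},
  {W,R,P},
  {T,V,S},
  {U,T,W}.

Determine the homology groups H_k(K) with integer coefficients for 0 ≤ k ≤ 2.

H_0 ≅ Z,  H_1 ≅ Z^2,  H_2 ≅ Z.

Take the total order P < Q < R < S < T < U < V < W on the vertex set. Then K (dimension 2) consists of the simplices:

  0-simplices (8): P, Q, R, S, T, U, V, W
  1-simplices (24): PQ, PR, PT, PU, PV, PW, QR, QT, QU, QV, QW, RS, RU, RV, RW, ST, SU, SV, TU, TV, TW, UV, UW, VW
  2-simplices (16): PQT, PQU, PRV, PRW, PTW, PUV, QRU, QRW, QTV, QVW, RSU, RSV, STU, STV, TUW, UVW

Hence C_0 ≅ Z^8, C_1 ≅ Z^24, C_2 ≅ Z^16.

∂_1: C_1 → C_0 sends each edge [p,q] (with p < q) to q − p. For instance
  ∂QT = T − Q.
The 8×24 boundary matrix has rank 7 and Smith normal form diag(1,1,1,1,1,1,1).

The boundary map ∂_2: C_2 → C_1 acts by ∂[p,q,r] = [q,r] − [p,r] + [p,q]. For instance
  ∂RSU = SU − RU + RS,
  ∂STU = TU − SU + ST.
This gives a 24×16 integer matrix of rank 15; reducing to Smith normal form yields diagonal entries (1,1,1,1,1,1,1,1,1,1,1,1,1,1,1).

From H_k ≅ ker(∂_k) / im(∂_{k+1}) we obtain:

  H_0: rank C_0 − rank ∂_1 = 8 − 7 = 1, and the invariant factors of ∂_1 are all 1, so H_0 ≅ Z.
  H_1: rank ker ∂_1 − rank ∂_2 = (24 − 7) − 15 = 2, and the invariant factors of ∂_2 are all 1, so H_1 ≅ Z^2.
  H_2: rank ker ∂_2 − rank ∂_3 = (16 − 15) − 0 = 1, and there is no ∂_3, so H_2 ≅ Z.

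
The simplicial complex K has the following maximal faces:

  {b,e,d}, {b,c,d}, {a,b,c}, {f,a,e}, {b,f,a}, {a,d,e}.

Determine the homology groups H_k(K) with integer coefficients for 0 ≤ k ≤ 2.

H_0 = Z,  H_1 = Z,  H_2 = 0.

K has 6 vertices, 12 edges, 6 triangles.
rank ∂_0 = 0, rank ∂_1 = 5 ⇒ b_0 = 6 − 0 − 5 = 1; all invariant factors of ∂_1 are 1 so no torsion. So H_0 = Z.
rank ∂_1 = 5, rank ∂_2 = 6 ⇒ b_1 = 12 − 5 − 6 = 1; all invariant factors of ∂_2 are 1 so no torsion. So H_1 = Z.
rank ∂_2 = 6, rank ∂_3 = 0 ⇒ b_2 = 6 − 6 − 0 = 0. So H_2 = 0.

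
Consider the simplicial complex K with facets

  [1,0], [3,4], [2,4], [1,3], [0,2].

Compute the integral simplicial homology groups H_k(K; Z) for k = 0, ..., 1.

We work with the vertex ordering 0 < 1 < 2 < 3 < 4. The simplices of K, each written with vertices in increasing order, are:

  0-simplices (5): [0], [1], [2], [3], [4]
  1-simplices (5): [0,1], [0,2], [1,3], [2,4], [3,4]

giving chain groups C_0 ≅ Z^5, C_1 ≅ Z^5.

The boundary map ∂_1: C_1 → C_0 maps an edge to its endpoints' difference, ∂[p,q] = q − p.
The resulting 5×5 matrix has rank 4, and its Smith normal form has invariant factors (1,1,1,1).

Now H_k = ker ∂_k / im ∂_{k+1}, so:

  H_0: rank C_0 − rank ∂_1 = 5 − 4 = 1, and the invariant factors of ∂_1 are all 1, so H_0 = Z.
  H_1: rank ker ∂_1 − rank ∂_2 = (5 − 4) − 0 = 1, and there is no ∂_2, so H_1 = Z.

As a check, the Euler characteristic is 5 − 5 = 0, which agrees with 1 − 1 = 0.

H_0 = Z,  H_1 = Z.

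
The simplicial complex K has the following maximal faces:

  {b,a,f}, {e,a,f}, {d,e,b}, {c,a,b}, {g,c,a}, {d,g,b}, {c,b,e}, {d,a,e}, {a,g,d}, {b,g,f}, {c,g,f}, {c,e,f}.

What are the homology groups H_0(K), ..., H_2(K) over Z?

K has 7 vertices, 18 edges, 12 triangles.
rank ∂_0 = 0, rank ∂_1 = 6 ⇒ b_0 = 7 − 0 − 6 = 1; all invariant factors of ∂_1 are 1 so no torsion. So H_0 = Z.
rank ∂_1 = 6, rank ∂_2 = 12 ⇒ b_1 = 18 − 6 − 12 = 0; ∂_2 has invariant factor(s) [2] giving torsion. So H_1 = Z/2Z.
rank ∂_2 = 12, rank ∂_3 = 0 ⇒ b_2 = 12 − 12 − 0 = 0. So H_2 = 0.

H_0 = Z,  H_1 = Z/2Z,  H_2 = 0.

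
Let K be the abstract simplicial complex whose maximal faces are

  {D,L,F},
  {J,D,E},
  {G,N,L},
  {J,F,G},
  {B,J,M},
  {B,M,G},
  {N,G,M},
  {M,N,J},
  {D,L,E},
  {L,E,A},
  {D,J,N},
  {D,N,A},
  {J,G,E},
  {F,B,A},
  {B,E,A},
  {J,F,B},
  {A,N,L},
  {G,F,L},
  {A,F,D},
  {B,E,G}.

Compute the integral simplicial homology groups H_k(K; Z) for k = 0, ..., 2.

H_0 = Z,  H_1 = Z ⊕ Z/2Z,  H_2 = 0.

K has 10 vertices, 30 edges, 20 triangles.
rank ∂_0 = 0, rank ∂_1 = 9 ⇒ b_0 = 10 − 0 − 9 = 1; all invariant factors of ∂_1 are 1 so no torsion. So H_0 ≅ Z.
rank ∂_1 = 9, rank ∂_2 = 20 ⇒ b_1 = 30 − 9 − 20 = 1; ∂_2 has invariant factor(s) [2] giving torsion. So H_1 ≅ Z ⊕ Z/2Z.
rank ∂_2 = 20, rank ∂_3 = 0 ⇒ b_2 = 20 − 20 − 0 = 0. So H_2 ≅ 0.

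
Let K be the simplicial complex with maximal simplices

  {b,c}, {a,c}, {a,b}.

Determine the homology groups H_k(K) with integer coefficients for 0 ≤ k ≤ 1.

H_0 ≅ Z,  H_1 ≅ Z.

Take the total order a < b < c on the vertex set. Then K (dimension 1) consists of the simplices:

  0-simplices (3): a, b, c
  1-simplices (3): ab, ac, bc

giving chain groups C_0 ≅ Z^3, C_1 ≅ Z^3.

Boundary ∂_1: C_1 → C_0 maps an edge to its endpoints' difference, ∂[p,q] = q − p.
This gives a 3×3 integer matrix of rank 2; reducing to Smith normal form yields diagonal entries (1,1).

Reading off H_k = ker ∂_k / im ∂_{k+1}:

  H_0: rank C_0 − rank ∂_1 = 3 − 2 = 1, and the invariant factors of ∂_1 are all 1, so H_0 ≅ Z.
  H_1: rank ker ∂_1 − rank ∂_2 = (3 − 2) − 0 = 1, and there is no ∂_2, so H_1 ≅ Z.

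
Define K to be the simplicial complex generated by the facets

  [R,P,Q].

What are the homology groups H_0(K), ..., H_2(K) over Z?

We work with the vertex ordering P < Q < R. The simplices of K, each written with vertices in increasing order, are:

  0-simplices (3): P, Q, R
  1-simplices (3): PQ, PR, QR
  2-simplices (1): PQR

Hence C_0 ≅ Z^3, C_1 ≅ Z^3, C_2 ≅ Z^1.

∂_1: C_1 → C_0 is given by ∂[p,q] = [q] − [p].
This gives a 3×3 integer matrix of rank 2; reducing to Smith normal form yields diagonal entries (1,1).

∂_2: C_2 → C_1 sends each 2-simplex [p,q,r] to [q,r] − [p,r] + [p,q]. For instance
  ∂PQR = QR − PR + PQ.
This gives a 3×1 integer matrix of rank 1; reducing to Smith normal form yields diagonal entries (1).

Reading off H_k = ker ∂_k / im ∂_{k+1}:

  H_0: rank C_0 − rank ∂_1 = 3 − 2 = 1, and the invariant factors of ∂_1 are all 1, so H_0 = Z.
  H_1: rank ker ∂_1 − rank ∂_2 = (3 − 2) − 1 = 0, and the invariant factors of ∂_2 are all 1, so H_1 = 0.
  H_2: rank ker ∂_2 − rank ∂_3 = (1 − 1) − 0 = 0, and there is no ∂_3, so H_2 = 0.

H_0 = Z,  H_1 = 0,  H_2 = 0.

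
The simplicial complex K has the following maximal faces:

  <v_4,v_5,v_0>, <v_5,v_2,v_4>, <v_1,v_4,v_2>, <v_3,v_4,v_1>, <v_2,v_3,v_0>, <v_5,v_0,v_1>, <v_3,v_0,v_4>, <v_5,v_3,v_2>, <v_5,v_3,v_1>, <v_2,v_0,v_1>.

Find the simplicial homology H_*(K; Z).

Take the total order v_0 < v_1 < v_2 < v_3 < v_4 < v_5 on the vertex set. Then K (dimension 2) consists of the simplices:

  0-simplices (6): [v_0], [v_1], [v_2], [v_3], [v_4], [v_5]
  1-simplices (15): (15 of them)
  2-simplices (10): [v_0,v_1,v_2], [v_0,v_1,v_5], [v_0,v_2,v_3], [v_0,v_3,v_4], [v_0,v_4,v_5], [v_1,v_2,v_4], [v_1,v_3,v_4], [v_1,v_3,v_5], [v_2,v_3,v_5], [v_2,v_4,v_5]

Hence C_0 ≅ Z^6, C_1 ≅ Z^15, C_2 ≅ Z^10.

Boundary ∂_1: C_1 → C_0 maps an edge to its endpoints' difference, ∂[p,q] = q − p. For instance
  ∂[v_3,v_5] = [v_5] − [v_3].
The 6×15 boundary matrix has rank 5 and Smith normal form diag(1,1,1,1,1).

Boundary ∂_2: C_2 → C_1 acts by ∂[p,q,r] = [q,r] − [p,r] + [p,q]. For instance
  ∂[v_0,v_4,v_5] = [v_4,v_5] − [v_0,v_5] + [v_0,v_4],
  ∂[v_1,v_3,v_5] = [v_3,v_5] − [v_1,v_5] + [v_1,v_3].
The 15×10 boundary matrix has rank 10 and Smith normal form diag(1,1,1,1,1,1,1,1,1,2).

Computing H_k = (kernel of ∂_k) / (image of ∂_{k+1}):

  H_0: rank C_0 − rank ∂_1 = 6 − 5 = 1, and the invariant factors of ∂_1 are all 1, so H_0 ≅ Z.
  H_1: rank ker ∂_1 − rank ∂_2 = (15 − 5) − 10 = 0, and ∂_2 has invariant factor 2 > 1, so H_1 ≅ Z/2.
  H_2: rank ker ∂_2 − rank ∂_3 = (10 − 10) − 0 = 0, and there is no ∂_3, so H_2 ≅ 0.

H_0 = Z,  H_1 = Z/2,  H_2 = 0.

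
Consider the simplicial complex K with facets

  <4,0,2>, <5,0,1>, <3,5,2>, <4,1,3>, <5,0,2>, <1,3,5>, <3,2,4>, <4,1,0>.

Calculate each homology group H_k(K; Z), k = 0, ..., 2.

H_0 = Z,  H_1 = 0,  H_2 = Z.

K has 6 vertices, 12 edges, 8 triangles.
rank ∂_0 = 0, rank ∂_1 = 5 ⇒ b_0 = 6 − 0 − 5 = 1; all invariant factors of ∂_1 are 1 so no torsion. So H_0 ≅ Z.
rank ∂_1 = 5, rank ∂_2 = 7 ⇒ b_1 = 12 − 5 − 7 = 0; all invariant factors of ∂_2 are 1 so no torsion. So H_1 ≅ 0.
rank ∂_2 = 7, rank ∂_3 = 0 ⇒ b_2 = 8 − 7 − 0 = 1. So H_2 ≅ Z.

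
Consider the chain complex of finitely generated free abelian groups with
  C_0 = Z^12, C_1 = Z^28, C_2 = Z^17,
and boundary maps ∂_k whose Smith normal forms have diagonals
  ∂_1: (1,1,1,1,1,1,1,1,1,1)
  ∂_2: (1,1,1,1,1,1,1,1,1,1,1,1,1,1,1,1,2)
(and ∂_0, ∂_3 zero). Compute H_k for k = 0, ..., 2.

H_0 = Z^2,  H_1 = Z ⊕ Z/2,  H_2 = 0.

H_0: b_0 = 12 − 0 − 10 = 2; torsion from ∂_1 factors > 1: none. So H_0 = Z^2.
H_1: b_1 = 28 − 10 − 17 = 1; torsion from ∂_2 factors > 1: [2]. So H_1 = Z ⊕ Z/2.
H_2: b_2 = 17 − 17 − 0 = 0; torsion from ∂_3 factors > 1: none. So H_2 = 0.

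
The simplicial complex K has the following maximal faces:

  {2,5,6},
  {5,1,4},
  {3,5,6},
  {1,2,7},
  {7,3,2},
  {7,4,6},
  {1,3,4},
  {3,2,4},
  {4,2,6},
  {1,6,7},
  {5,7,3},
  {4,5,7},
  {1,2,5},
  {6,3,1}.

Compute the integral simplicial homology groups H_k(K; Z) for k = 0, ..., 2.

H_0 = Z,  H_1 = Z^2,  H_2 = Z.

Order the vertices as 1 < 2 < 3 < 4 < 5 < 6 < 7. Listing each simplex with vertices in this order, K has dimension 2 with simplices:

  0-simplices (7): [1], [2], [3], [4], [5], [6], [7]
  1-simplices (21): [1,2], [1,3], [1,4], [1,5], [1,6], [1,7], [2,3], [2,4], [2,5], [2,6], [2,7], [3,4], [3,5], [3,6], [3,7], [4,5], [4,6], [4,7], [5,6], [5,7], [6,7]
  2-simplices (14): [1,2,5], [1,2,7], [1,3,4], [1,3,6], [1,4,5], [1,6,7], [2,3,4], [2,3,7], [2,4,6], [2,5,6], [3,5,6], [3,5,7], [4,5,7], [4,6,7]

so the chain groups are C_0 ≅ Z^7, C_1 ≅ Z^21, C_2 ≅ Z^14.

The boundary map ∂_1: C_1 → C_0 sends each edge [p,q] (with p < q) to q − p. For instance
  ∂[6,7] = [7] − [6].
The resulting 7×21 matrix has rank 6, and its Smith normal form has invariant factors (1,1,1,1,1,1).

∂_2: C_2 → C_1 maps a triangle to the signed sum of its edges. For instance
  ∂[3,5,6] = [5,6] − [3,6] + [3,5],
  ∂[1,2,7] = [2,7] − [1,7] + [1,2].
This gives a 21×14 integer matrix of rank 13; reducing to Smith normal form yields diagonal entries (1,1,1,1,1,1,1,1,1,1,1,1,1).

Reading off H_k = ker ∂_k / im ∂_{k+1}:

  H_0: rank C_0 − rank ∂_1 = 7 − 6 = 1, and the invariant factors of ∂_1 are all 1, so H_0 ≅ Z.
  H_1: rank ker ∂_1 − rank ∂_2 = (21 − 6) − 13 = 2, and the invariant factors of ∂_2 are all 1, so H_1 ≅ Z^2.
  H_2: rank ker ∂_2 − rank ∂_3 = (14 − 13) − 0 = 1, and there is no ∂_3, so H_2 ≅ Z.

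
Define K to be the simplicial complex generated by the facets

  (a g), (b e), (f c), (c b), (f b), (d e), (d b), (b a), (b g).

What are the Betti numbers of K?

Order the vertices as a < b < c < d < e < f < g. Listing each simplex with vertices in this order, K has dimension 1 with simplices:

  0-simplices (7): a, b, c, d, e, f, g
  1-simplices (9): ab, ag, bc, bd, be, bf, bg, cf, de

Hence C_0 ≅ Z^7, C_1 ≅ Z^9.

The boundary map ∂_1: C_1 → C_0 sends each edge [p,q] (with p < q) to q − p.
This gives a 7×9 integer matrix of rank 6; reducing to Smith normal form yields diagonal entries (1,1,1,1,1,1).

From H_k ≅ ker(∂_k) / im(∂_{k+1}) we obtain:

  H_0: rank C_0 − rank ∂_1 = 7 − 6 = 1, and the invariant factors of ∂_1 are all 1, so H_0 = Z.
  H_1: rank ker ∂_1 − rank ∂_2 = (9 − 6) − 0 = 3, and there is no ∂_2, so H_1 = Z^3.

Hence the Betti numbers are b_0 = 1, b_1 = 3.

b_0 = 1, b_1 = 3.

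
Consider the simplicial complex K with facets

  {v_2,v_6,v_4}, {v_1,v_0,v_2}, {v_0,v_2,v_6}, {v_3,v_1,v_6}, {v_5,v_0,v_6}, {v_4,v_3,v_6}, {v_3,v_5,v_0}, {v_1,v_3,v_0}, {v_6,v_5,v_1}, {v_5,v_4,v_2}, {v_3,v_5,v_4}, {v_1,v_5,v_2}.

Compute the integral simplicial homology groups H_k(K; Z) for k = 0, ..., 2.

H_0 = Z,  H_1 = Z/2,  H_2 = 0.

Fix the vertex order v_0 < v_1 < v_2 < v_3 < v_4 < v_5 < v_6 and write every simplex with vertices in increasing order. Then dim K = 2 and the simplices of K are:

  0-simplices (7): [v_0], [v_1], [v_2], [v_3], [v_4], [v_5], [v_6]
  1-simplices (18): (18 of them)
  2-simplices (12): (12 of them)

Hence C_0 ≅ Z^7, C_1 ≅ Z^18, C_2 ≅ Z^12.

Boundary ∂_1: C_1 → C_0 maps an edge to its endpoints' difference, ∂[p,q] = q − p. For instance
  ∂[v_5,v_6] = [v_6] − [v_5].
This gives a 7×18 integer matrix of rank 6; reducing to Smith normal form yields diagonal entries (1,1,1,1,1,1).

Boundary ∂_2: C_2 → C_1 maps a triangle to the signed sum of its edges. For instance
  ∂[v_3,v_4,v_6] = [v_4,v_6] − [v_3,v_6] + [v_3,v_4],
  ∂[v_0,v_2,v_6] = [v_2,v_6] − [v_0,v_6] + [v_0,v_2].
This gives a 18×12 integer matrix of rank 12; reducing to Smith normal form yields diagonal entries (1,1,1,1,1,1,1,1,1,1,1,2).

Now H_k = ker ∂_k / im ∂_{k+1}, so:

  H_0: rank C_0 − rank ∂_1 = 7 − 6 = 1, and the invariant factors of ∂_1 are all 1, so H_0 ≅ Z.
  H_1: rank ker ∂_1 − rank ∂_2 = (18 − 6) − 12 = 0, and ∂_2 has invariant factor 2 > 1, so H_1 ≅ Z/2.
  H_2: rank ker ∂_2 − rank ∂_3 = (12 − 12) − 0 = 0, and there is no ∂_3, so H_2 ≅ 0.

As a check, the Euler characteristic is 7 − 18 + 12 = 1, which agrees with 1 − 0 + 0 = 1.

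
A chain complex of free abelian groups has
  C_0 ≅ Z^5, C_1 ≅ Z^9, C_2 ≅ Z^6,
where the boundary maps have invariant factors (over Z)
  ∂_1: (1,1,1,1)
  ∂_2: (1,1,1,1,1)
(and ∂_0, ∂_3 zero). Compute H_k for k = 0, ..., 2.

H_0: b_0 = 5 − 0 − 4 = 1; torsion from ∂_1 factors > 1: none. So H_0 ≅ Z.
H_1: b_1 = 9 − 4 − 5 = 0; torsion from ∂_2 factors > 1: none. So H_1 ≅ 0.
H_2: b_2 = 6 − 5 − 0 = 1; torsion from ∂_3 factors > 1: none. So H_2 ≅ Z.

H_0 ≅ Z,  H_1 = 0,  H_2 ≅ Z.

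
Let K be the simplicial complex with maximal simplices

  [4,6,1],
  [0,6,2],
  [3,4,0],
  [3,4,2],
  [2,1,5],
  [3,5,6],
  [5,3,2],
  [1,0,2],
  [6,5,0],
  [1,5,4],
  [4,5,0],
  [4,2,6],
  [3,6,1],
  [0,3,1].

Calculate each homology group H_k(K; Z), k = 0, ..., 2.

Order the vertices as 0 < 1 < 2 < 3 < 4 < 5 < 6. Listing each simplex with vertices in this order, K has dimension 2 with simplices:

  0-simplices (7): [0], [1], [2], [3], [4], [5], [6]
  1-simplices (21): [0,1], [0,2], [0,3], [0,4], [0,5], [0,6], [1,2], [1,3], [1,4], [1,5], [1,6], [2,3], [2,4], [2,5], [2,6], [3,4], [3,5], [3,6], [4,5], [4,6], [5,6]
  2-simplices (14): [0,1,2], [0,1,3], [0,2,6], [0,3,4], [0,4,5], [0,5,6], [1,2,5], [1,3,6], [1,4,5], [1,4,6], [2,3,4], [2,3,5], [2,4,6], [3,5,6]

so the chain groups are C_0 ≅ Z^7, C_1 ≅ Z^21, C_2 ≅ Z^14.

Boundary ∂_1: C_1 → C_0 is given by ∂[p,q] = [q] − [p].
This gives a 7×21 integer matrix of rank 6; reducing to Smith normal form yields diagonal entries (1,1,1,1,1,1).

The boundary map ∂_2: C_2 → C_1 maps a triangle to the signed sum of its edges. For instance
  ∂[1,4,5] = [4,5] − [1,5] + [1,4],
  ∂[2,3,4] = [3,4] − [2,4] + [2,3].
The resulting 21×14 matrix has rank 13, and its Smith normal form has invariant factors (1,1,1,1,1,1,1,1,1,1,1,1,1).

From H_k ≅ ker(∂_k) / im(∂_{k+1}) we obtain:

  H_0: rank C_0 − rank ∂_1 = 7 − 6 = 1, and the invariant factors of ∂_1 are all 1, so H_0 ≅ Z.
  H_1: rank ker ∂_1 − rank ∂_2 = (21 − 6) − 13 = 2, and the invariant factors of ∂_2 are all 1, so H_1 ≅ Z^2.
  H_2: rank ker ∂_2 − rank ∂_3 = (14 − 13) − 0 = 1, and there is no ∂_3, so H_2 ≅ Z.

As a check, the Euler characteristic is 7 − 21 + 14 = 0, which agrees with 1 − 2 + 1 = 0.

H_0 ≅ Z,  H_1 ≅ Z^2,  H_2 ≅ Z.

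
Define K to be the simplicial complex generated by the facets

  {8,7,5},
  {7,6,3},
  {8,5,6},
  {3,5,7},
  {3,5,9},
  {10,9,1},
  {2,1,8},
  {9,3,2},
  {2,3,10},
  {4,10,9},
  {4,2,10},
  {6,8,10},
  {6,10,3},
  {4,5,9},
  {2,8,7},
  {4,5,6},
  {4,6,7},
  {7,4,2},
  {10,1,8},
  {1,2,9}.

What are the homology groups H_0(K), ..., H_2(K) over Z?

Order the vertices as 1 < 2 < 3 < 4 < 5 < 6 < 7 < 8 < 9 < 10. Listing each simplex with vertices in this order, K has dimension 2 with simplices:

  0-simplices (10): [1], [2], [3], [4], [5], [6], [7], [8], [9], [10]
  1-simplices (30): (30 of them)
  2-simplices (20): (20 of them)

Hence C_0 ≅ Z^10, C_1 ≅ Z^30, C_2 ≅ Z^20.

Boundary ∂_1: C_1 → C_0 maps an edge to its endpoints' difference, ∂[p,q] = q − p.
As a 10×30 matrix over Z this has rank 9, with invariant factors (1,1,1,1,1,1,1,1,1).

Boundary ∂_2: C_2 → C_1 maps a triangle to the signed sum of its edges. For instance
  ∂[1,2,8] = [2,8] − [1,8] + [1,2],
  ∂[3,5,7] = [5,7] − [3,7] + [3,5].
The 30×20 boundary matrix has rank 20 and Smith normal form diag(1,1,1,1,1,1,1,1,1,1,1,1,1,1,1,1,1,1,1,2).

Now H_k = ker ∂_k / im ∂_{k+1}, so:

  H_0: rank C_0 − rank ∂_1 = 10 − 9 = 1, and the invariant factors of ∂_1 are all 1, so H_0 = Z.
  H_1: rank ker ∂_1 − rank ∂_2 = (30 − 9) − 20 = 1, and ∂_2 has invariant factor 2 > 1, so H_1 = Z ⊕ Z/2.
  H_2: rank ker ∂_2 − rank ∂_3 = (20 − 20) − 0 = 0, and there is no ∂_3, so H_2 = 0.

(K is a triangulation of the Klein bottle.)

H_0 ≅ Z,  H_1 ≅ Z ⊕ Z/2,  H_2 = 0.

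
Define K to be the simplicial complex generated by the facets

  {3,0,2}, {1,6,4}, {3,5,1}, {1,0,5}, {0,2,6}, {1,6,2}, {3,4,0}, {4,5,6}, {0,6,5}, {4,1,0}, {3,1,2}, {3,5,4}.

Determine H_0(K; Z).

K has 7 vertices, 18 edges, 12 triangles.
rank ∂_0 = 0, rank ∂_1 = 6 ⇒ b_0 = 7 − 0 − 6 = 1; all invariant factors of ∂_1 are 1 so no torsion. So H_0 = Z.

H_0 ≅ Z.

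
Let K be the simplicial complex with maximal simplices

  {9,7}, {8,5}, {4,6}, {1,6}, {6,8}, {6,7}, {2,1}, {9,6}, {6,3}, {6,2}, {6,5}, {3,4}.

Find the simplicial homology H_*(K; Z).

K has 9 vertices, 12 edges.
rank ∂_0 = 0, rank ∂_1 = 8 ⇒ b_0 = 9 − 0 − 8 = 1; all invariant factors of ∂_1 are 1 so no torsion. So H_0 = Z.
rank ∂_1 = 8, rank ∂_2 = 0 ⇒ b_1 = 12 − 8 − 0 = 4. So H_1 = Z^4.

H_0 ≅ Z,  H_1 ≅ Z^4.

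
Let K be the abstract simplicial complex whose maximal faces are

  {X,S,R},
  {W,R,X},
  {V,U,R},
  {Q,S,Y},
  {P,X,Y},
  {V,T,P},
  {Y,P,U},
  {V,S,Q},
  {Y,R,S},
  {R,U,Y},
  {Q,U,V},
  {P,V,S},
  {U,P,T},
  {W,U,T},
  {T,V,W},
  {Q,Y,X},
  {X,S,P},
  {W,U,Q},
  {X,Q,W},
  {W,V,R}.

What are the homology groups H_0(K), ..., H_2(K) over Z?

H_0 ≅ Z,  H_1 ≅ Z ⊕ Z/2Z,  H_2 = 0.

Take the total order P < Q < R < S < T < U < V < W < X < Y on the vertex set. Then K (dimension 2) consists of the simplices:

  0-simplices (10): P, Q, R, S, T, U, V, W, X, Y
  1-simplices (30): PS, PT, PU, PV, PX, PY, QS, QU, QV, QW, QX, QY, RS, RU, RV, RW, RX, RY, SV, SX, SY, TU, TV, TW, UV, UW, UY, VW, WX, XY
  2-simplices (20): PSV, PSX, PTU, PTV, PUY, PXY, QSV, QSY, QUV, QUW, QWX, QXY, RSX, RSY, RUV, RUY, RVW, RWX, TUW, TVW

so the chain groups are C_0 ≅ Z^10, C_1 ≅ Z^30, C_2 ≅ Z^20.

Boundary ∂_1: C_1 → C_0 sends each edge [p,q] (with p < q) to q − p. For instance
  ∂UV = V − U.
The resulting 10×30 matrix has rank 9, and its Smith normal form has invariant factors (1,1,1,1,1,1,1,1,1).

∂_2: C_2 → C_1 maps a triangle to the signed sum of its edges. For instance
  ∂RSX = SX − RX + RS,
  ∂QWX = WX − QX + QW.
As a 30×20 matrix over Z this has rank 20, with invariant factors (1,1,1,1,1,1,1,1,1,1,1,1,1,1,1,1,1,1,1,2).

Computing H_k = (kernel of ∂_k) / (image of ∂_{k+1}):

  H_0: rank C_0 − rank ∂_1 = 10 − 9 = 1, and the invariant factors of ∂_1 are all 1, so H_0 ≅ Z.
  H_1: rank ker ∂_1 − rank ∂_2 = (30 − 9) − 20 = 1, and ∂_2 has invariant factor 2 > 1, so H_1 ≅ Z ⊕ Z/2Z.
  H_2: rank ker ∂_2 − rank ∂_3 = (20 − 20) − 0 = 0, and there is no ∂_3, so H_2 ≅ 0.

As a check, the Euler characteristic is 10 − 30 + 20 = 0, which agrees with 1 − 1 + 0 = 0.
(K is a triangulation of the Klein bottle.)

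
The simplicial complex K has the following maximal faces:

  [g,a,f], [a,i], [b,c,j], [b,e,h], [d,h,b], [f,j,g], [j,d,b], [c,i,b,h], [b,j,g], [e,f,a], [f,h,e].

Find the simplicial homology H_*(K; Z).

We work with the vertex ordering a < b < c < d < e < f < g < h < i < j. The simplices of K, each written with vertices in increasing order, are:

  0-simplices (10): a, b, c, d, e, f, g, h, i, j
  1-simplices (23): ae, af, ag, ai, bc, bd, be, bg, bh, bi, bj, ch, ci, cj, dh, dj, ef, eh, fg, fh, fj, gj, hi
  2-simplices (13): aef, afg, bch, bci, bcj, bdh, bdj, beh, bgj, bhi, chi, efh, fgj
  3-simplices (1): bchi

giving chain groups C_0 ≅ Z^10, C_1 ≅ Z^23, C_2 ≅ Z^13, C_3 ≅ Z^1.

The boundary map ∂_1: C_1 → C_0 maps an edge to its endpoints' difference, ∂[p,q] = q − p. For instance
  ∂ai = i − a.
The resulting 10×23 matrix has rank 9, and its Smith normal form has invariant factors (1,1,1,1,1,1,1,1,1).

The boundary map ∂_2: C_2 → C_1 sends each 2-simplex [p,q,r] to [q,r] − [p,r] + [p,q]. For instance
  ∂chi = hi − ci + ch,
  ∂bcj = cj − bj + bc.
The resulting 23×13 matrix has rank 12, and its Smith normal form has invariant factors (1,1,1,1,1,1,1,1,1,1,1,1).

The boundary map ∂_3: C_3 → C_2 sends each 3-simplex σ to the alternating sum Σ_i (−1)^i (σ with its i-th vertex removed). For instance
  ∂bchi = chi − bhi + bci − bch.
The 13×1 boundary matrix has rank 1 and Smith normal form diag(1).

Reading off H_k = ker ∂_k / im ∂_{k+1}:

  H_0: rank C_0 − rank ∂_1 = 10 − 9 = 1, and the invariant factors of ∂_1 are all 1, so H_0 ≅ Z.
  H_1: rank ker ∂_1 − rank ∂_2 = (23 − 9) − 12 = 2, and the invariant factors of ∂_2 are all 1, so H_1 ≅ Z^2.
  H_2: rank ker ∂_2 − rank ∂_3 = (13 − 12) − 1 = 0, and the invariant factors of ∂_3 are all 1, so H_2 ≅ 0.
  H_3: rank ker ∂_3 − rank ∂_4 = (1 − 1) − 0 = 0, and there is no ∂_4, so H_3 ≅ 0.

As a check, the Euler characteristic is 10 − 23 + 13 − 1 = -1, which agrees with 1 − 2 + 0 − 0 = -1.

H_0 ≅ Z,  H_1 ≅ Z^2,  H_2 = 0,  H_3 = 0.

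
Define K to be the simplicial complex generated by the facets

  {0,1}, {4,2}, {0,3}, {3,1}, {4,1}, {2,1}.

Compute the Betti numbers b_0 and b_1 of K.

b_0 = 1, b_1 = 2.

Order the vertices as 0 < 1 < 2 < 3 < 4. Listing each simplex with vertices in this order, K has dimension 1 with simplices:

  0-simplices (5): [0], [1], [2], [3], [4]
  1-simplices (6): [0,1], [0,3], [1,2], [1,3], [1,4], [2,4]

giving chain groups C_0 ≅ Z^5, C_1 ≅ Z^6.

The boundary map ∂_1: C_1 → C_0 maps an edge to its endpoints' difference, ∂[p,q] = q − p.
The resulting 5×6 matrix has rank 4, and its Smith normal form has invariant factors (1,1,1,1).

From H_k ≅ ker(∂_k) / im(∂_{k+1}) we obtain:

  H_0: rank C_0 − rank ∂_1 = 5 − 4 = 1, and the invariant factors of ∂_1 are all 1, so H_0 = Z.
  H_1: rank ker ∂_1 − rank ∂_2 = (6 − 4) − 0 = 2, and there is no ∂_2, so H_1 = Z^2.

Hence the Betti numbers are b_0 = 1, b_1 = 2.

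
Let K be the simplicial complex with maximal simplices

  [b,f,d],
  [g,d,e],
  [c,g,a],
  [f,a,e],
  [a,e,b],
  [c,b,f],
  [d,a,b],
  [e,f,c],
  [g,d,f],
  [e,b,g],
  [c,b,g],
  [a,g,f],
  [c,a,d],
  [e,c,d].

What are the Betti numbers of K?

K has 7 vertices, 21 edges, 14 triangles.
rank ∂_0 = 0, rank ∂_1 = 6 ⇒ b_0 = 7 − 0 − 6 = 1; all invariant factors of ∂_1 are 1 so no torsion. So H_0 = Z.
rank ∂_1 = 6, rank ∂_2 = 13 ⇒ b_1 = 21 − 6 − 13 = 2; all invariant factors of ∂_2 are 1 so no torsion. So H_1 = Z^2.
rank ∂_2 = 13, rank ∂_3 = 0 ⇒ b_2 = 14 − 13 − 0 = 1. So H_2 = Z.

b_0 = 1, b_1 = 2, b_2 = 1.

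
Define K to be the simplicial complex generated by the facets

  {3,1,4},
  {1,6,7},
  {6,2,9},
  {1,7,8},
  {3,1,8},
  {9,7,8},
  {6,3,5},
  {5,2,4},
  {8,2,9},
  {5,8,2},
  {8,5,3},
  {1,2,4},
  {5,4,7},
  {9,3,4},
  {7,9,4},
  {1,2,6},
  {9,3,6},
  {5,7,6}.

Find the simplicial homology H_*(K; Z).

Take the total order 1 < 2 < 3 < 4 < 5 < 6 < 7 < 8 < 9 on the vertex set. Then K (dimension 2) consists of the simplices:

  0-simplices (9): [1], [2], [3], [4], [5], [6], [7], [8], [9]
  1-simplices (27): (27 of them)
  2-simplices (18): [1,2,4], [1,2,6], [1,3,4], [1,3,8], [1,6,7], [1,7,8], [2,4,5], [2,5,8], [2,6,9], [2,8,9], [3,4,9], [3,5,6], [3,5,8], [3,6,9], [4,5,7], [4,7,9], [5,6,7], [7,8,9]

so the chain groups are C_0 ≅ Z^9, C_1 ≅ Z^27, C_2 ≅ Z^18.

Boundary ∂_1: C_1 → C_0 is given by ∂[p,q] = [q] − [p]. For instance
  ∂[4,9] = [9] − [4].
The resulting 9×27 matrix has rank 8, and its Smith normal form has invariant factors (1,1,1,1,1,1,1,1).

∂_2: C_2 → C_1 acts by ∂[p,q,r] = [q,r] − [p,r] + [p,q]. For instance
  ∂[3,5,8] = [5,8] − [3,8] + [3,5],
  ∂[4,7,9] = [7,9] − [4,9] + [4,7].
This gives a 27×18 integer matrix of rank 17; reducing to Smith normal form yields diagonal entries (1,1,1,1,1,1,1,1,1,1,1,1,1,1,1,1,1).

Reading off H_k = ker ∂_k / im ∂_{k+1}:

  H_0: rank C_0 − rank ∂_1 = 9 − 8 = 1, and the invariant factors of ∂_1 are all 1, so H_0 = Z.
  H_1: rank ker ∂_1 − rank ∂_2 = (27 − 8) − 17 = 2, and the invariant factors of ∂_2 are all 1, so H_1 = Z^2.
  H_2: rank ker ∂_2 − rank ∂_3 = (18 − 17) − 0 = 1, and there is no ∂_3, so H_2 = Z.

As a check, the Euler characteristic is 9 − 27 + 18 = 0, which agrees with 1 − 2 + 1 = 0.
(K is a triangulation of the torus T^2.)

H_0 = Z,  H_1 = Z^2,  H_2 = Z.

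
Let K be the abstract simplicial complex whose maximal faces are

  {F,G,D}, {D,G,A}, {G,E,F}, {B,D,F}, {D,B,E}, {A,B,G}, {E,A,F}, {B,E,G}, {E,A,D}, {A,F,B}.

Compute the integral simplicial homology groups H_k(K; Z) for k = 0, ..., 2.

H_0 ≅ Z,  H_1 ≅ Z_2,  H_2 = 0.

Order the vertices as A < B < D < E < F < G. Listing each simplex with vertices in this order, K has dimension 2 with simplices:

  0-simplices (6): A, B, D, E, F, G
  1-simplices (15): AB, AD, AE, AF, AG, BD, BE, BF, BG, DE, DF, DG, EF, EG, FG
  2-simplices (10): ABF, ABG, ADE, ADG, AEF, BDE, BDF, BEG, DFG, EFG

Hence C_0 ≅ Z^6, C_1 ≅ Z^15, C_2 ≅ Z^10.

Boundary ∂_1: C_1 → C_0 maps an edge to its endpoints' difference, ∂[p,q] = q − p. For instance
  ∂AB = B − A.
The resulting 6×15 matrix has rank 5, and its Smith normal form has invariant factors (1,1,1,1,1).

∂_2: C_2 → C_1 sends each 2-simplex [p,q,r] to [q,r] − [p,r] + [p,q]. For instance
  ∂ADE = DE − AE + AD,
  ∂AEF = EF − AF + AE.
This gives a 15×10 integer matrix of rank 10; reducing to Smith normal form yields diagonal entries (1,1,1,1,1,1,1,1,1,2).

Reading off H_k = ker ∂_k / im ∂_{k+1}:

  H_0: rank C_0 − rank ∂_1 = 6 − 5 = 1, and the invariant factors of ∂_1 are all 1, so H_0 = Z.
  H_1: rank ker ∂_1 − rank ∂_2 = (15 − 5) − 10 = 0, and ∂_2 has invariant factor 2 > 1, so H_1 = Z_2.
  H_2: rank ker ∂_2 − rank ∂_3 = (10 − 10) − 0 = 0, and there is no ∂_3, so H_2 = 0.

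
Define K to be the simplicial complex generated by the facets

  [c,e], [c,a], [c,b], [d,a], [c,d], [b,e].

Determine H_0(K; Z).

We work with the vertex ordering a < b < c < d < e. The simplices of K, each written with vertices in increasing order, are:

  0-simplices (5): a, b, c, d, e
  1-simplices (6): ac, ad, bc, be, cd, ce

so the chain groups are C_0 ≅ Z^5, C_1 ≅ Z^6.

∂_1: C_1 → C_0 maps an edge to its endpoints' difference, ∂[p,q] = q − p.
The resulting 5×6 matrix has rank 4, and its Smith normal form has invariant factors (1,1,1,1).

Reading off H_k = ker ∂_k / im ∂_{k+1}:

  H_0: rank C_0 − rank ∂_1 = 5 − 4 = 1, and the invariant factors of ∂_1 are all 1, so H_0 ≅ Z.

(K is a triangulation of a wedge of 2 circles.)

H_0 ≅ Z.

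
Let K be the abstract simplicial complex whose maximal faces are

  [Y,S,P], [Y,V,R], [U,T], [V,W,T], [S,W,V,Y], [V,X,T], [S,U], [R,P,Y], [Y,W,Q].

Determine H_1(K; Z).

Order the vertices as P < Q < R < S < T < U < V < W < X < Y. Listing each simplex with vertices in this order, K has dimension 3 with simplices:

  0-simplices (10): P, Q, R, S, T, U, V, W, X, Y
  1-simplices (19): PR, PS, PY, QW, QY, RV, RY, SU, SV, SW, SY, TU, TV, TW, TX, VW, VX, VY, WY
  2-simplices (10): PRY, PSY, QWY, RVY, SVW, SVY, SWY, TVW, TVX, VWY
  3-simplices (1): SVWY

Hence C_0 ≅ Z^10, C_1 ≅ Z^19, C_2 ≅ Z^10, C_3 ≅ Z^1.

The boundary map ∂_1: C_1 → C_0 sends each edge [p,q] (with p < q) to q − p. For instance
  ∂RV = V − R.
The resulting 10×19 matrix has rank 9, and its Smith normal form has invariant factors (1,1,1,1,1,1,1,1,1).

∂_2: C_2 → C_1 maps a triangle to the signed sum of its edges. For instance
  ∂VWY = WY − VY + VW,
  ∂PRY = RY − PY + PR.
The 19×10 boundary matrix has rank 9 and Smith normal form diag(1,1,1,1,1,1,1,1,1).

∂_3: C_3 → C_2 sends each 3-simplex σ to the alternating sum Σ_i (−1)^i (σ with its i-th vertex removed). For instance
  ∂SVWY = VWY − SWY + SVY − SVW.
This gives a 10×1 integer matrix of rank 1; reducing to Smith normal form yields diagonal entries (1).

Reading off H_k = ker ∂_k / im ∂_{k+1}:

  H_1: rank ker ∂_1 − rank ∂_2 = (19 − 9) − 9 = 1, and the invariant factors of ∂_2 are all 1, so H_1 = Z.

H_1 ≅ Z.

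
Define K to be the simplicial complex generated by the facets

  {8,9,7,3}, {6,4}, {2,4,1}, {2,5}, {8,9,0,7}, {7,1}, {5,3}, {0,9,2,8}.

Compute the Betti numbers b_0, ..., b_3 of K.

Take the total order 0 < 1 < 2 < 3 < 4 < 5 < 6 < 7 < 8 < 9 on the vertex set. Then K (dimension 3) consists of the simplices:

  0-simplices (10): [0], [1], [2], [3], [4], [5], [6], [7], [8], [9]
  1-simplices (19): [0,2], [0,7], [0,8], [0,9], [1,2], [1,4], [1,7], [2,4], [2,5], [2,8], [2,9], [3,5], [3,7], [3,8], [3,9], [4,6], [7,8], [7,9], [8,9]
  2-simplices (11): [0,2,8], [0,2,9], [0,7,8], [0,7,9], [0,8,9], [1,2,4], [2,8,9], [3,7,8], [3,7,9], [3,8,9], [7,8,9]
  3-simplices (3): [0,2,8,9], [0,7,8,9], [3,7,8,9]

Hence C_0 ≅ Z^10, C_1 ≅ Z^19, C_2 ≅ Z^11, C_3 ≅ Z^3.

The boundary map ∂_1: C_1 → C_0 maps an edge to its endpoints' difference, ∂[p,q] = q − p. For instance
  ∂[0,2] = [2] − [0].
As a 10×19 matrix over Z this has rank 9, with invariant factors (1,1,1,1,1,1,1,1,1).

Boundary ∂_2: C_2 → C_1 maps a triangle to the signed sum of its edges. For instance
  ∂[1,2,4] = [2,4] − [1,4] + [1,2],
  ∂[0,2,8] = [2,8] − [0,8] + [0,2].
The resulting 19×11 matrix has rank 8, and its Smith normal form has invariant factors (1,1,1,1,1,1,1,1).

∂_3: C_3 → C_2 sends each 3-simplex σ to the alternating sum Σ_i (−1)^i (σ with its i-th vertex removed). For instance
  ∂[0,2,8,9] = [2,8,9] − [0,8,9] + [0,2,9] − [0,2,8],
  ∂[0,7,8,9] = [7,8,9] − [0,8,9] + [0,7,9] − [0,7,8].
The resulting 11×3 matrix has rank 3, and its Smith normal form has invariant factors (1,1,1).

Computing H_k = (kernel of ∂_k) / (image of ∂_{k+1}):

  H_0: rank C_0 − rank ∂_1 = 10 − 9 = 1, and the invariant factors of ∂_1 are all 1, so H_0 ≅ Z.
  H_1: rank ker ∂_1 − rank ∂_2 = (19 − 9) − 8 = 2, and the invariant factors of ∂_2 are all 1, so H_1 ≅ Z^2.
  H_2: rank ker ∂_2 − rank ∂_3 = (11 − 8) − 3 = 0, and the invariant factors of ∂_3 are all 1, so H_2 ≅ 0.
  H_3: rank ker ∂_3 − rank ∂_4 = (3 − 3) − 0 = 0, and there is no ∂_4, so H_3 ≅ 0.

As a check, the Euler characteristic is 10 − 19 + 11 − 3 = -1, which agrees with 1 − 2 + 0 − 0 = -1.

Hence the Betti numbers are b_0 = 1, b_1 = 2, b_2 = 0, b_3 = 0.

b_0 = 1, b_1 = 2, b_2 = 0, b_3 = 0.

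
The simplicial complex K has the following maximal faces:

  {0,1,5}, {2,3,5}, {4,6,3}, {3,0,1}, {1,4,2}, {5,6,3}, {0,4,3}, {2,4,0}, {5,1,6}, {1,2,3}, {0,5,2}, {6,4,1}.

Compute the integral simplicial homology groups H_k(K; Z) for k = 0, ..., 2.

H_0 = Z,  H_1 = Z_2,  H_2 = 0.

Fix the vertex order 0 < 1 < 2 < 3 < 4 < 5 < 6 and write every simplex with vertices in increasing order. Then dim K = 2 and the simplices of K are:

  0-simplices (7): [0], [1], [2], [3], [4], [5], [6]
  1-simplices (18): [0,1], [0,2], [0,3], [0,4], [0,5], [1,2], [1,3], [1,4], [1,5], [1,6], [2,3], [2,4], [2,5], [3,4], [3,5], [3,6], [4,6], [5,6]
  2-simplices (12): [0,1,3], [0,1,5], [0,2,4], [0,2,5], [0,3,4], [1,2,3], [1,2,4], [1,4,6], [1,5,6], [2,3,5], [3,4,6], [3,5,6]

giving chain groups C_0 ≅ Z^7, C_1 ≅ Z^18, C_2 ≅ Z^12.

Boundary ∂_1: C_1 → C_0 is given by ∂[p,q] = [q] − [p]. For instance
  ∂[1,3] = [3] − [1].
The resulting 7×18 matrix has rank 6, and its Smith normal form has invariant factors (1,1,1,1,1,1).

∂_2: C_2 → C_1 maps a triangle to the signed sum of its edges. For instance
  ∂[0,2,4] = [2,4] − [0,4] + [0,2],
  ∂[0,3,4] = [3,4] − [0,4] + [0,3].
As a 18×12 matrix over Z this has rank 12, with invariant factors (1,1,1,1,1,1,1,1,1,1,1,2).

From H_k ≅ ker(∂_k) / im(∂_{k+1}) we obtain:

  H_0: rank C_0 − rank ∂_1 = 7 − 6 = 1, and the invariant factors of ∂_1 are all 1, so H_0 = Z.
  H_1: rank ker ∂_1 − rank ∂_2 = (18 − 6) − 12 = 0, and ∂_2 has invariant factor 2 > 1, so H_1 = Z_2.
  H_2: rank ker ∂_2 − rank ∂_3 = (12 − 12) − 0 = 0, and there is no ∂_3, so H_2 = 0.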